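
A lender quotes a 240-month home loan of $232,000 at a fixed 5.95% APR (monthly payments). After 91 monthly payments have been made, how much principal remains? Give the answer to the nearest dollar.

$174,092

With monthly rate i = 5.95%/12 = 0.0049583, the balance after k of n payments is P · [(1+i)^n − (1+i)^k] / [(1+i)^n − 1].
(1+0.0049583)^240 = 3.27742977 and (1+0.0049583)^91 = 1.56845867, so the balance is 232,000 × (3.27742977 − 1.56845867) / (3.27742977 − 1) = $174,091.56.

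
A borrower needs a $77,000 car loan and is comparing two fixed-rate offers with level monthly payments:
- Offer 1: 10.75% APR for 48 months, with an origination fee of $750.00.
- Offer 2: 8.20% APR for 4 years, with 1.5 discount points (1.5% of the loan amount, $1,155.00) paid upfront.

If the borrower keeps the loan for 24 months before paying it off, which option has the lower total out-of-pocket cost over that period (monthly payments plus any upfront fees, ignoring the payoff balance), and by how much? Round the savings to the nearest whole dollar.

Offer 2 by $1,845

Offer 1: monthly rate = 10.75%/12 = 0.0089583; payment = 77,000 × 0.0089583 / (1 − (1+0.0089583)^−48) = $1,980.77.
Offer 2: at 8.20% the monthly rate is 0.0068333, so the payment is 77,000 × 0.0068333 / (1 − 1.0068333^−48) = $1,887.03.
Over 24 months: Offer 1 costs 24 × $1,980.77 + $750.00 = $48,288.48; Offer 2 costs 24 × $1,887.03 + $1,155.00 = $46,443.72.
Offer 2 is cheaper by $48,288.48 − $46,443.72 = $1,844.76.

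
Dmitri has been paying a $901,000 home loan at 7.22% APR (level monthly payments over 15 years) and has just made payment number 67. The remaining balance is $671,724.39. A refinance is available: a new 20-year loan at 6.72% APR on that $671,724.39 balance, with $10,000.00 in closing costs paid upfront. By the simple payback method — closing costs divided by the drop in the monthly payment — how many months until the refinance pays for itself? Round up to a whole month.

4 months

Current payment = 901,000 × 7.22%/12 / (1 − (1+0.0060167)^−180) = $8,209.67.
Refinanced payment = 671,724.39 × 0.0056000 / (1 − (1+0.0056000)^−240) = $5,095.58.
Monthly savings = $8,209.67 − $5,095.58 = $3,114.09.
Break-even = $10,000.00 / $3,114.09 = 3.21 → 4 months.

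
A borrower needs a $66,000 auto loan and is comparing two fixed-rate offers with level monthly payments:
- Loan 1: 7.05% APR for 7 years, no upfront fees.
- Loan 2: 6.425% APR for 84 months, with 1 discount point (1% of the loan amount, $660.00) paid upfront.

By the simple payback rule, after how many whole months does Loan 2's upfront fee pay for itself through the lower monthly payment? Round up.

Loan 1: monthly rate = 7.05%/12 = 0.0058750; payment = 66,000 × 0.0058750 / (1 − (1+0.0058750)^−84) = $997.73.
Loan 2: monthly rate = 6.425%/12 = 0.0053542; payment = 66,000 × 0.0053542 / (1 − (1+0.0053542)^−84) = $977.67.
Monthly savings = $997.73 − $977.67 = $20.06.
Break-even = $660.00 / $20.06 = 32.90 → 33 months.

33 months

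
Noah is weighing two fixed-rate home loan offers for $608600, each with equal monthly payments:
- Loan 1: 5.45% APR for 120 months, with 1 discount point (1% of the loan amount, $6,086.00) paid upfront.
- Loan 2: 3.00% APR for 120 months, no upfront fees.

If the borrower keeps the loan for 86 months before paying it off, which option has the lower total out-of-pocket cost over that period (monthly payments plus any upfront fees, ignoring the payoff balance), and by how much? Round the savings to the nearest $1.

Loan 1: at 5.45% the monthly rate is 0.0045417, so the payment is 608,600 × 0.0045417 / (1 − 1.0045417^−120) = $6,589.84.
Loan 2: monthly rate = 3%/12 = 0.0025000; payment = 608,600 × 0.0025000 / (1 − (1+0.0025000)^−120) = $5,876.69.
Over 86 months: Loan 1 costs 86 × $6,589.84 + $6,086.00 = $572,812.24; Loan 2 costs 86 × $5,876.69 = $505,395.34.
Loan 2 is cheaper by $572,812.24 − $505,395.34 = $67,416.90.

Loan 2 by $67,417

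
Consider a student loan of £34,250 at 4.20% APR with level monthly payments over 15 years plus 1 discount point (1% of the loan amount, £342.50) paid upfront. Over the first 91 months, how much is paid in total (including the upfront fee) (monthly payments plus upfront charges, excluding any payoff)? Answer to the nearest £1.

At 4.20% the monthly rate is 0.0035000, so the payment is 34,250 × 0.0035000 / (1 − 1.0035000^−180) = £256.79.
Total outlay = 91 × £256.79 + £342.50 = £23,710.39.

£23,710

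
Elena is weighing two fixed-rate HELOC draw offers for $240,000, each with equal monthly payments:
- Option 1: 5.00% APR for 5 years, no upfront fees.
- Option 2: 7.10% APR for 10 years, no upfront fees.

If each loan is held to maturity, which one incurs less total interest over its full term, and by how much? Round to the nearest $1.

Option 1 by $64,133

Option 1: at 5.00% the monthly rate is 0.0041667, so the payment is 240,000 × 0.0041667 / (1 − 1.0041667^−60) = $4,529.10.
Total interest on Option 1 = 60 × $4,529.10 − $240,000 = $31,746.00.
Option 2: monthly rate = 7.1%/12 = 0.0059167; payment = 240,000 × 0.0059167 / (1 − (1+0.0059167)^−120) = $2,798.99.
Total interest on Option 2 = 120 × $2,798.99 − $240,000 = $95,878.80.
Option 1 is lower by $64,132.80.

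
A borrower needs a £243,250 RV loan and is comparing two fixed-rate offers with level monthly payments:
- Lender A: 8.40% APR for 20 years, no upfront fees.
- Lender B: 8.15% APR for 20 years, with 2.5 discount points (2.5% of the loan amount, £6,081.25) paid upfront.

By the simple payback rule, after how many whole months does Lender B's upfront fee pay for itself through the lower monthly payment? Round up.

160 months

Lender A: at 8.40% the monthly rate is 0.0070000, so the payment is 243,250 × 0.0070000 / (1 − 1.0070000^−240) = £2,095.61.
Lender B: monthly rate = 8.15%/12 = 0.0067917; payment = 243,250 × 0.0067917 / (1 − (1+0.0067917)^−240) = £2,057.41.
Monthly savings = £2,095.61 − £2,057.41 = £38.20.
Break-even = £6,081.25 / £38.20 = 159.20 → 160 months.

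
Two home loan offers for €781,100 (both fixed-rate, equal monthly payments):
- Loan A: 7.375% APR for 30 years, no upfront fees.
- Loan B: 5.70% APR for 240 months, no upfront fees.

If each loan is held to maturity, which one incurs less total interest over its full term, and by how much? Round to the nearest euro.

Loan B by €631,342

Loan A: monthly rate = 7.375%/12 = 0.0061458; payment = 781,100 × 0.0061458 / (1 − (1+0.0061458)^−360) = €5,394.86.
Total interest on Loan A = 360 × €5,394.86 − €781,100 = €1,161,049.60.
Loan B: monthly rate = 5.7%/12 = 0.0047500; payment = 781,100 × 0.0047500 / (1 − (1+0.0047500)^−240) = €5,461.70.
Total interest on Loan B = 240 × €5,461.70 − €781,100 = €529,708.00.
Loan B is lower by €631,341.60.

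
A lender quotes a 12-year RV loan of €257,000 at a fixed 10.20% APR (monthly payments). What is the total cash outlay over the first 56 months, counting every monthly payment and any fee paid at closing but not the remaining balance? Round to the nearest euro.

At 10.20% the monthly rate is 0.0085000, so the payment is 257,000 × 0.0085000 / (1 − 1.0085000^−144) = €3,101.12.
Total outlay = 56 × €3,101.12 = €173,662.72.

€173,663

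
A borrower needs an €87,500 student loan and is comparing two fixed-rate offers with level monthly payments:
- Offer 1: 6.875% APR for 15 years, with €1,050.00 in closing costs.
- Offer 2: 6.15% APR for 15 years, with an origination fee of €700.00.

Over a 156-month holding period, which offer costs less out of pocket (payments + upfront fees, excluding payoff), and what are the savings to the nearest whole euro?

Offer 2 by €5,793

Offer 1: monthly rate = 6.875%/12 = 0.0057292; payment = 87,500 × 0.0057292 / (1 − (1+0.0057292)^−180) = €780.37.
Offer 2: monthly rate = 6.15%/12 = 0.0051250; payment = 87,500 × 0.0051250 / (1 − (1+0.0051250)^−180) = €745.48.
Over 156 months: Offer 1 costs 156 × €780.37 + €1,050.00 = €122,787.72; Offer 2 costs 156 × €745.48 + €700.00 = €116,994.88.
Offer 2 is cheaper by €122,787.72 − €116,994.88 = €5,792.84.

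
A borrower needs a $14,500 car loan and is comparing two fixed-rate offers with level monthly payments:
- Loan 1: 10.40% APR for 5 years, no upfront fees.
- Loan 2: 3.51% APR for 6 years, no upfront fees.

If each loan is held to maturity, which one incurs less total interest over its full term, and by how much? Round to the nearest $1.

Loan 2 by $2,555

Loan 1: at 10.40% the monthly rate is 0.0086667, so the payment is 14,500 × 0.0086667 / (1 − 1.0086667^−60) = $310.94.
Total interest on Loan 1 = 60 × $310.94 − $14,500 = $4,156.40.
Loan 2: at 3.51% the monthly rate is 0.0029250, so the payment is 14,500 × 0.0029250 / (1 − 1.0029250^−72) = $223.63.
Total interest on Loan 2 = 72 × $223.63 − $14,500 = $1,601.36.
Loan 2 is lower by $2,555.04.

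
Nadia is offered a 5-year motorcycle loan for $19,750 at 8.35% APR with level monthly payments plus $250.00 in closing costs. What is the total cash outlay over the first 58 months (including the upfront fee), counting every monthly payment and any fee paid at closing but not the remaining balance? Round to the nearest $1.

Monthly rate = 8.35%/12 = 0.0069583; payment = 19,750 × 0.0069583 / (1 − (1+0.0069583)^−60) = $403.78.
Total outlay = 58 × $403.78 + $250.00 = $23,669.24.

$23,669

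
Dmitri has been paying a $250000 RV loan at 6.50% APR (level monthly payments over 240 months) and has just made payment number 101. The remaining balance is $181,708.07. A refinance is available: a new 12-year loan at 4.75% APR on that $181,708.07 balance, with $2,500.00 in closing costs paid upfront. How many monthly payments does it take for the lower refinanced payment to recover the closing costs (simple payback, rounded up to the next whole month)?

Current payment = 250,000 × 6.5%/12 / (1 − (1+0.0054167)^−240) = $1,863.93.
Refinanced payment = 181,708.07 × 0.0039583 / (1 − (1+0.0039583)^−144) = $1,657.90.
Monthly savings = $1,863.93 − $1,657.90 = $206.03.
Break-even = $2,500.00 / $206.03 = 12.13 → 13 months.

13 months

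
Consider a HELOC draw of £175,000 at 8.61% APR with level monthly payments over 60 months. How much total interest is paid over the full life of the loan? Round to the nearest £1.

Monthly rate = 8.61%/12 = 0.0071750; payment = 175,000 × 0.0071750 / (1 − (1+0.0071750)^−60) = £3,599.68.
Total paid = 60 × £3,599.68 = £215,980.80; interest = £215,980.80 − £175,000 = £40,980.80.

£40,981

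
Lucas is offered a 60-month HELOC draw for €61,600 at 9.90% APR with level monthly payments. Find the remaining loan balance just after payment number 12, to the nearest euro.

With monthly rate i = 9.9%/12 = 0.0082500, the balance after k of n payments is P · [(1+i)^n − (1+i)^k] / [(1+i)^n − 1].
(1+0.0082500)^60 = 1.63717024 and (1+0.0082500)^12 = 1.10361798, so the balance is 61,600 × (1.63717024 − 1.10361798) / (1.63717024 − 1) = €51,582.48.

€51,582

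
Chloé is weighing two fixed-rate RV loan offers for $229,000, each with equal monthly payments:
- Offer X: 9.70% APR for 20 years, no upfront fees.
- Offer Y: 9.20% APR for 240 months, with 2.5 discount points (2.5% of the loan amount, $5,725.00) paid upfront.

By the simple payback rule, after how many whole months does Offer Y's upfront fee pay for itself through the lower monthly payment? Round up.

77 months

Offer X: at 9.70% the monthly rate is 0.0080833, so the payment is 229,000 × 0.0080833 / (1 − 1.0080833^−240) = $2,164.58.
Offer Y: monthly rate = 9.2%/12 = 0.0076667; payment = 229,000 × 0.0076667 / (1 − (1+0.0076667)^−240) = $2,089.92.
Monthly savings = $2,164.58 − $2,089.92 = $74.66.
Break-even = $5,725.00 / $74.66 = 76.68 → 77 months.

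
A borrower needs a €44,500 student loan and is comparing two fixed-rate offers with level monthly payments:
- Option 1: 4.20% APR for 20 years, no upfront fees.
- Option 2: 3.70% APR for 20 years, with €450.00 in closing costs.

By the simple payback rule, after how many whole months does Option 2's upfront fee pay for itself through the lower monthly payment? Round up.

39 months

Option 1: at 4.20% the monthly rate is 0.0035000, so the payment is 44,500 × 0.0035000 / (1 − 1.0035000^−240) = €274.37.
Option 2: at 3.70% the monthly rate is 0.0030833, so the payment is 44,500 × 0.0030833 / (1 − 1.0030833^−240) = €262.68.
Monthly savings = €274.37 − €262.68 = €11.69.
Break-even = €450.00 / €11.69 = 38.49 → 39 months.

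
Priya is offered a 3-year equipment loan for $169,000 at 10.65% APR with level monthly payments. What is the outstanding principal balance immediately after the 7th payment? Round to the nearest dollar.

$140,207

With monthly rate i = 10.65%/12 = 0.0088750, the balance after k of n payments is P · [(1+i)^n − (1+i)^k] / [(1+i)^n − 1].
(1+0.0088750)^36 = 1.37450072 and (1+0.0088750)^7 = 1.06380376, so the balance is 169,000 × (1.37450072 − 1.06380376) / (1.37450072 − 1) = $140,207.44.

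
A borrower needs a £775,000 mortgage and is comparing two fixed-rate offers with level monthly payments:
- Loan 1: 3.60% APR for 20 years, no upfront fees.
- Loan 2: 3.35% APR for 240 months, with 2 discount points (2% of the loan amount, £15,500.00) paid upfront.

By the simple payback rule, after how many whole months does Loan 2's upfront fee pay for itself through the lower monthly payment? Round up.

156 months

Loan 1: monthly rate = 3.6%/12 = 0.0030000; payment = 775,000 × 0.0030000 / (1 − (1+0.0030000)^−240) = £4,534.61.
Loan 2: monthly rate = 3.35%/12 = 0.0027917; payment = 775,000 × 0.0027917 / (1 − (1+0.0027917)^−240) = £4,435.18.
Monthly savings = £4,534.61 − £4,435.18 = £99.43.
Break-even = £15,500.00 / £99.43 = 155.89 → 156 months.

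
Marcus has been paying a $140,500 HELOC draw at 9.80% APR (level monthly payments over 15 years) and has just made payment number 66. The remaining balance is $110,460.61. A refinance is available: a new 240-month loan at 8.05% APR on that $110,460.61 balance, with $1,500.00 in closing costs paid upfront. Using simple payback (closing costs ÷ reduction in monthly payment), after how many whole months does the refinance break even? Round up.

Current payment = 140,500 × 9.8%/12 / (1 − (1+0.0081667)^−180) = $1,492.68.
Refinanced payment = 110,460.61 × 0.0067083 / (1 − (1+0.0067083)^−240) = $927.38.
Monthly savings = $1,492.68 − $927.38 = $565.30.
Break-even = $1,500.00 / $565.30 = 2.65 → 3 months.

3 months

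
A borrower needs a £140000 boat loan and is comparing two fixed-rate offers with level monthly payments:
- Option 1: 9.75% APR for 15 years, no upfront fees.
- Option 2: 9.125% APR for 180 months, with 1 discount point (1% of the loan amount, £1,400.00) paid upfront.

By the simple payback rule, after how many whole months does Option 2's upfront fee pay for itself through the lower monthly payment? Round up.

Option 1: monthly rate = 9.75%/12 = 0.0081250; payment = 140,000 × 0.0081250 / (1 − (1+0.0081250)^−180) = £1,483.11.
Option 2: at 9.125% the monthly rate is 0.0076042, so the payment is 140,000 × 0.0076042 / (1 − 1.0076042^−180) = £1,430.40.
Monthly savings = £1,483.11 − £1,430.40 = £52.71.
Break-even = £1,400.00 / £52.71 = 26.56 → 27 months.

27 months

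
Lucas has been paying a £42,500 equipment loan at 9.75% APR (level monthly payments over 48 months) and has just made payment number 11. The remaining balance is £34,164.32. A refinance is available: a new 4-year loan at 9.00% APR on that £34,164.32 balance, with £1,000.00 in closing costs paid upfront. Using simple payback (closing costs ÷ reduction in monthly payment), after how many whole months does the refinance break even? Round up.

Current payment = 42,500 × 9.75%/12 / (1 − (1+0.0081250)^−48) = £1,072.81.
Refinanced payment = 34,164.32 × 0.0075000 / (1 − (1+0.0075000)^−48) = £850.18.
Monthly savings = £1,072.81 − £850.18 = £222.63.
Break-even = £1,000.00 / £222.63 = 4.49 → 5 months.

5 months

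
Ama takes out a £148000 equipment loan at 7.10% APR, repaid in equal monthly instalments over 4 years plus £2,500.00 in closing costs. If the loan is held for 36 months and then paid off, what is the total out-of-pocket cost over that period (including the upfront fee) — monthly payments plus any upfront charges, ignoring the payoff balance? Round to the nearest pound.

£130,333

Monthly rate = 7.1%/12 = 0.0059167; payment = 148,000 × 0.0059167 / (1 − (1+0.0059167)^−48) = £3,550.91.
Total outlay = 36 × £3,550.91 + £2,500.00 = £130,332.76.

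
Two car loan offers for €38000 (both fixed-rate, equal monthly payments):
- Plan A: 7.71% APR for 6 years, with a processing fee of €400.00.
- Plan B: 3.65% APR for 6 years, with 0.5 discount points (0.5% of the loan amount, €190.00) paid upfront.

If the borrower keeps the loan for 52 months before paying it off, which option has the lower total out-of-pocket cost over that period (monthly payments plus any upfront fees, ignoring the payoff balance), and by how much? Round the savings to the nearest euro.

Plan A: monthly rate = 7.71%/12 = 0.0064250; payment = 38,000 × 0.0064250 / (1 − (1+0.0064250)^−72) = €660.90.
Plan B: monthly rate = 3.65%/12 = 0.0030417; payment = 38,000 × 0.0030417 / (1 − (1+0.0030417)^−72) = €588.48.
Over 52 months: Plan A costs 52 × €660.90 + €400.00 = €34,766.80; Plan B costs 52 × €588.48 + €190.00 = €30,790.96.
Plan B is cheaper by €34,766.80 − €30,790.96 = €3,975.84.

Plan B by €3,976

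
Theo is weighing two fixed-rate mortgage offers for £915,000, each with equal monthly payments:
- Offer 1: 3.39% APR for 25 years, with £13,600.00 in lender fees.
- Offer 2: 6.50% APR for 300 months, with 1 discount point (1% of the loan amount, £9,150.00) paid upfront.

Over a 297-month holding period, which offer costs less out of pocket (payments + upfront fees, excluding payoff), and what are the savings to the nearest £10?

Offer 1 by £485,970

Offer 1: at 3.39% the monthly rate is 0.0028250, so the payment is 915,000 × 0.0028250 / (1 − 1.0028250^−300) = £4,526.90.
Offer 2: at 6.50% the monthly rate is 0.0054167, so the payment is 915,000 × 0.0054167 / (1 − 1.0054167^−300) = £6,178.15.
Over 297 months: Offer 1 costs 297 × £4,526.90 + £13,600.00 = £1,358,089.30; Offer 2 costs 297 × £6,178.15 + £9,150.00 = £1,844,060.55.
Offer 1 is cheaper by £1,844,060.55 − £1,358,089.30 = £485,971.25.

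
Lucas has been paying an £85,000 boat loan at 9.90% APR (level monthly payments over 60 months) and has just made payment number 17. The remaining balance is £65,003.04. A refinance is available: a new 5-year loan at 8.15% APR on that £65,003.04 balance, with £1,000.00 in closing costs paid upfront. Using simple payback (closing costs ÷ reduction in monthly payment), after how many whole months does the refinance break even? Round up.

Current payment = 85,000 × 9.9%/12 / (1 − (1+0.0082500)^−60) = £1,801.82.
Refinanced payment = 65,003.04 × 0.0067917 / (1 − (1+0.0067917)^−60) = £1,322.70.
Monthly savings = £1,801.82 − £1,322.70 = £479.12.
Break-even = £1,000.00 / £479.12 = 2.09 → 3 months.

3 months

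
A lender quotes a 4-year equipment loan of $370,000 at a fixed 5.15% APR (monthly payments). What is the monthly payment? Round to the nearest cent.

At 5.15% the monthly rate is 0.0042917, so the payment is 370,000 × 0.0042917 / (1 − 1.0042917^−48) = $8,546.00.

$8,546.00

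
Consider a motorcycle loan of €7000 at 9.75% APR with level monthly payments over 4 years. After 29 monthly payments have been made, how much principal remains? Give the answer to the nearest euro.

€3,099

With monthly rate i = 9.75%/12 = 0.0081250, the balance after k of n payments is P · [(1+i)^n − (1+i)^k] / [(1+i)^n − 1].
(1+0.0081250)^48 = 1.47465513 and (1+0.0081250)^29 = 1.26449512, so the balance is 7,000 × (1.47465513 − 1.26449512) / (1.47465513 − 1) = €3,099.35.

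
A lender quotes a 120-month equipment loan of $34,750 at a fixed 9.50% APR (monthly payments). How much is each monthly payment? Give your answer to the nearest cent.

At 9.50% the monthly rate is 0.0079167, so the payment is 34,750 × 0.0079167 / (1 − 1.0079167^−120) = $449.66.

$449.66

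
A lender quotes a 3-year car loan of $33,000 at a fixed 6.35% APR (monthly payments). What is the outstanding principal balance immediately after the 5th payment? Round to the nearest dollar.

$28,783

With monthly rate i = 6.35%/12 = 0.0052917, the balance after k of n payments is P · [(1+i)^n − (1+i)^k] / [(1+i)^n − 1].
(1+0.0052917)^36 = 1.20924686 and (1+0.0052917)^5 = 1.02673984, so the balance is 33,000 × (1.20924686 − 1.02673984) / (1.20924686 − 1) = $28,782.90.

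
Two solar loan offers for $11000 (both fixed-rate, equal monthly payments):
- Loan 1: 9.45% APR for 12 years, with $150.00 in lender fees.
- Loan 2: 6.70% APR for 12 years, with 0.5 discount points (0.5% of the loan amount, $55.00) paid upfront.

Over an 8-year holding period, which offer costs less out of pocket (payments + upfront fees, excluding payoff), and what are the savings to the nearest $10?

Loan 1: at 9.45% the monthly rate is 0.0078750, so the payment is 11,000 × 0.0078750 / (1 − 1.0078750^−144) = $127.99.
Loan 2: at 6.70% the monthly rate is 0.0055833, so the payment is 11,000 × 0.0055833 / (1 − 1.0055833^−144) = $111.37.
Over 96 months: Loan 1 costs 96 × $127.99 + $150.00 = $12,437.04; Loan 2 costs 96 × $111.37 + $55.00 = $10,746.52.
Loan 2 is cheaper by $12,437.04 − $10,746.52 = $1,690.52.

Loan 2 by $1,690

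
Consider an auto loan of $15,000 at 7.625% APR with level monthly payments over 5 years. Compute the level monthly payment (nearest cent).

At 7.625% the monthly rate is 0.0063542, so the payment is 15,000 × 0.0063542 / (1 − 1.0063542^−60) = $301.46.

$301.46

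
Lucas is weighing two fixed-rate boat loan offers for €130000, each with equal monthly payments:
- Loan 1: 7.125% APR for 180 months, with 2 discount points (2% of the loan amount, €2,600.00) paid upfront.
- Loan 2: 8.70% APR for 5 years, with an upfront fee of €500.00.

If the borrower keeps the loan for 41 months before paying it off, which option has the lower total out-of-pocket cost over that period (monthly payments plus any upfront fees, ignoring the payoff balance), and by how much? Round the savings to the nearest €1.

Loan 1 by €59,487

Loan 1: at 7.125% the monthly rate is 0.0059375, so the payment is 130,000 × 0.0059375 / (1 − 1.0059375^−180) = €1,177.58.
Loan 2: monthly rate = 8.7%/12 = 0.0072500; payment = 130,000 × 0.0072500 / (1 − (1+0.0072500)^−60) = €2,679.70.
Over 41 months: Loan 1 costs 41 × €1,177.58 + €2,600.00 = €50,880.78; Loan 2 costs 41 × €2,679.70 + €500.00 = €110,367.70.
Loan 1 is cheaper by €110,367.70 − €50,880.78 = €59,486.92.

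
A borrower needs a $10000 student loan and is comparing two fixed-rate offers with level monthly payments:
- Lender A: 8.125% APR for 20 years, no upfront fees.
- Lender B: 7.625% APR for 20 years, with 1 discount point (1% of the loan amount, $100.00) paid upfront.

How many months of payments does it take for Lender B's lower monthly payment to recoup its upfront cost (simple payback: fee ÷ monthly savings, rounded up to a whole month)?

Lender A: at 8.125% the monthly rate is 0.0067708, so the payment is 10,000 × 0.0067708 / (1 − 1.0067708^−240) = $84.42.
Lender B: at 7.625% the monthly rate is 0.0063542, so the payment is 10,000 × 0.0063542 / (1 − 1.0063542^−240) = $81.33.
Monthly savings = $84.42 − $81.33 = $3.09.
Break-even = $100.00 / $3.09 = 32.36 → 33 months.

33 months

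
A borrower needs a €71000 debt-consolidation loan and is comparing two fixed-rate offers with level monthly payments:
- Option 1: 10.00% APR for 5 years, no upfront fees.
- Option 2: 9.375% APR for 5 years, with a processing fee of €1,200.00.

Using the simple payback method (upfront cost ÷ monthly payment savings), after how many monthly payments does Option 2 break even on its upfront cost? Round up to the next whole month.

56 months

Option 1: monthly rate = 10%/12 = 0.0083333; payment = 71,000 × 0.0083333 / (1 − (1+0.0083333)^−60) = €1,508.54.
Option 2: monthly rate = 9.375%/12 = 0.0078125; payment = 71,000 × 0.0078125 / (1 − (1+0.0078125)^−60) = €1,486.80.
Monthly savings = €1,508.54 − €1,486.80 = €21.74.
Break-even = €1,200.00 / €21.74 = 55.20 → 56 months.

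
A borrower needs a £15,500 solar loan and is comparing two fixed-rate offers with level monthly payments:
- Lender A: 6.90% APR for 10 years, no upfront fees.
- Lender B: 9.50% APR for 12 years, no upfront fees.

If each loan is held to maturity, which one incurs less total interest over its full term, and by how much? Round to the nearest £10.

Lender A by £4,530

Lender A: monthly rate = 6.9%/12 = 0.0057500; payment = 15,500 × 0.0057500 / (1 − (1+0.0057500)^−120) = £179.17.
Total interest on Lender A = 120 × £179.17 − £15,500 = £6,000.40.
Lender B: monthly rate = 9.5%/12 = 0.0079167; payment = 15,500 × 0.0079167 / (1 − (1+0.0079167)^−144) = £180.79.
Total interest on Lender B = 144 × £180.79 − £15,500 = £10,533.76.
Lender A is lower by £4,533.36.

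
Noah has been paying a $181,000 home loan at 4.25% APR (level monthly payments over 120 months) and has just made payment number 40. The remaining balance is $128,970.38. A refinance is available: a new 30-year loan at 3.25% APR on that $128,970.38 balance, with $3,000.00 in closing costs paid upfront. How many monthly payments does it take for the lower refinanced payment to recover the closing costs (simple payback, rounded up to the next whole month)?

3 months

Current payment = 181,000 × 4.25%/12 / (1 − (1+0.0035417)^−120) = $1,854.12.
Refinanced payment = 128,970.38 × 0.0027083 / (1 − (1+0.0027083)^−360) = $561.29.
Monthly savings = $1,854.12 − $561.29 = $1,292.83.
Break-even = $3,000.00 / $1,292.83 = 2.32 → 3 months.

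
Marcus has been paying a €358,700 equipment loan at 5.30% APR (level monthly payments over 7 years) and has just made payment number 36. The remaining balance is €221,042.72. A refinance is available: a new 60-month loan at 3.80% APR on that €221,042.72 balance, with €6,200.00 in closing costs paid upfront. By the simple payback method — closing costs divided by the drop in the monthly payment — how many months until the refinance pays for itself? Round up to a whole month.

6 months

Current payment = 358,700 × 5.3%/12 / (1 − (1+0.0044167)^−84) = €5,120.55.
Refinanced payment = 221,042.72 × 0.0031667 / (1 − (1+0.0031667)^−60) = €4,050.92.
Monthly savings = €5,120.55 − €4,050.92 = €1,069.63.
Break-even = €6,200.00 / €1,069.63 = 5.80 → 6 months.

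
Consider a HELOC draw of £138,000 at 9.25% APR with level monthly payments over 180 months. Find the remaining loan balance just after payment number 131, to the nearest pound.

£57,777

With monthly rate i = 9.25%/12 = 0.0077083, the balance after k of n payments is P · [(1+i)^n − (1+i)^k] / [(1+i)^n − 1].
(1+0.0077083)^180 = 3.98357504 and (1+0.0077083)^131 = 2.73442082, so the balance is 138,000 × (3.98357504 − 2.73442082) / (3.98357504 − 1) = £57,777.42.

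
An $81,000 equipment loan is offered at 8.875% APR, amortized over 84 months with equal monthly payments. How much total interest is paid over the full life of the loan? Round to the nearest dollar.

$28,039

Monthly rate = 8.875%/12 = 0.0073958; payment = 81,000 × 0.0073958 / (1 − (1+0.0073958)^−84) = $1,298.08.
Total paid = 84 × $1,298.08 = $109,038.72; interest = $109,038.72 − $81,000 = $28,038.72.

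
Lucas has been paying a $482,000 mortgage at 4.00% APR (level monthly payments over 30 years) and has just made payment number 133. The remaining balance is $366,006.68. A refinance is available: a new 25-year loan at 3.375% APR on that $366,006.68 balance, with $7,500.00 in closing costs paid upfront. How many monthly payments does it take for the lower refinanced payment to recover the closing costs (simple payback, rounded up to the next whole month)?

16 months

Current payment = 482,000 × 4%/12 / (1 − (1+0.0033333)^−360) = $2,301.14.
Refinanced payment = 366,006.68 × 0.0028125 / (1 − (1+0.0028125)^−300) = $1,807.87.
Monthly savings = $2,301.14 − $1,807.87 = $493.27.
Break-even = $7,500.00 / $493.27 = 15.20 → 16 months.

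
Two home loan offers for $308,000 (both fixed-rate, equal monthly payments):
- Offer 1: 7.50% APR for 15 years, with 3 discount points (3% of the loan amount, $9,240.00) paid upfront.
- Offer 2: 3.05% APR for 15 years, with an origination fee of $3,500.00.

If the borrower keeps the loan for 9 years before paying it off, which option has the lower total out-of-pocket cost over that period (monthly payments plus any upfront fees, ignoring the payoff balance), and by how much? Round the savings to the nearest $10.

Offer 2 by $83,590

Offer 1: monthly rate = 7.5%/12 = 0.0062500; payment = 308,000 × 0.0062500 / (1 − (1+0.0062500)^−180) = $2,855.20.
Offer 2: at 3.05% the monthly rate is 0.0025417, so the payment is 308,000 × 0.0025417 / (1 − 1.0025417^−180) = $2,134.41.
Over 108 months: Offer 1 costs 108 × $2,855.20 + $9,240.00 = $317,601.60; Offer 2 costs 108 × $2,134.41 + $3,500.00 = $234,016.28.
Offer 2 is cheaper by $317,601.60 − $234,016.28 = $83,585.32.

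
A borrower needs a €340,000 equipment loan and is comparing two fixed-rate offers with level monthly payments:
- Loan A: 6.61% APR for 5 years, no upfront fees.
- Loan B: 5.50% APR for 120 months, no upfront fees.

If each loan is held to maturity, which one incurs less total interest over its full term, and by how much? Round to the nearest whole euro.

Loan A: monthly rate = 6.61%/12 = 0.0055083; payment = 340,000 × 0.0055083 / (1 − (1+0.0055083)^−60) = €6,670.02.
Total interest on Loan A = 60 × €6,670.02 − €340,000 = €60,201.20.
Loan B: monthly rate = 5.5%/12 = 0.0045833; payment = 340,000 × 0.0045833 / (1 − (1+0.0045833)^−120) = €3,689.89.
Total interest on Loan B = 120 × €3,689.89 − €340,000 = €102,786.80.
Loan A is lower by €42,585.60.

Loan A by €42,586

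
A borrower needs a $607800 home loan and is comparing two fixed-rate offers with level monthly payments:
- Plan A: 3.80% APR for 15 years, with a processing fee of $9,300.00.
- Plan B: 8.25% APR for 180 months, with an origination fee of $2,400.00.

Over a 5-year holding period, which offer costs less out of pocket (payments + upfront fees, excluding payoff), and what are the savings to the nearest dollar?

Plan A by $80,782

Plan A: monthly rate = 3.8%/12 = 0.0031667; payment = 607,800 × 0.0031667 / (1 − (1+0.0031667)^−180) = $4,435.15.
Plan B: monthly rate = 8.25%/12 = 0.0068750; payment = 607,800 × 0.0068750 / (1 − (1+0.0068750)^−180) = $5,896.51.
Over 60 months: Plan A costs 60 × $4,435.15 + $9,300.00 = $275,409.00; Plan B costs 60 × $5,896.51 + $2,400.00 = $356,190.60.
Plan A is cheaper by $356,190.60 − $275,409.00 = $80,781.60.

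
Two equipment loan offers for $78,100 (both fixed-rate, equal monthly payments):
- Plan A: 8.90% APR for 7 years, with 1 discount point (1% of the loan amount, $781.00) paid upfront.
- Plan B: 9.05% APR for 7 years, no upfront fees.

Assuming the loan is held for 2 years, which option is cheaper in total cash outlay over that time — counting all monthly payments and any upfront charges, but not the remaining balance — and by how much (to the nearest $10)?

Plan B by $640

Plan A: at 8.90% the monthly rate is 0.0074167, so the payment is 78,100 × 0.0074167 / (1 − 1.0074167^−84) = $1,252.60.
Plan B: at 9.05% the monthly rate is 0.0075417, so the payment is 78,100 × 0.0075417 / (1 − 1.0075417^−84) = $1,258.54.
Over 24 months: Plan A costs 24 × $1,252.60 + $781.00 = $30,843.40; Plan B costs 24 × $1,258.54 = $30,204.96.
Plan B is cheaper by $30,843.40 − $30,204.96 = $638.44.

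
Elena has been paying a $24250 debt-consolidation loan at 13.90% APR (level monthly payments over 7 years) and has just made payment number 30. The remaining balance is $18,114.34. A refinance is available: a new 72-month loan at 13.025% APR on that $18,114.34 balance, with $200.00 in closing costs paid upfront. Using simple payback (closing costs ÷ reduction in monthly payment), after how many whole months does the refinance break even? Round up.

3 months

Current payment = 24,250 × 13.9%/12 / (1 − (1+0.0115833)^−84) = $453.11.
Refinanced payment = 18,114.34 × 0.0108542 / (1 − (1+0.0108542)^−72) = $363.87.
Monthly savings = $453.11 − $363.87 = $89.24.
Break-even = $200.00 / $89.24 = 2.24 → 3 months.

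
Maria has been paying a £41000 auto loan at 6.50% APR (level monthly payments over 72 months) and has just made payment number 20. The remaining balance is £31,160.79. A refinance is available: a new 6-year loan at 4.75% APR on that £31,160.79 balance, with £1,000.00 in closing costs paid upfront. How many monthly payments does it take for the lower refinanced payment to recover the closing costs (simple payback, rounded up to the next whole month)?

Current payment = 41,000 × 6.5%/12 / (1 − (1+0.0054167)^−72) = £689.21.
Refinanced payment = 31,160.79 × 0.0039583 / (1 − (1+0.0039583)^−72) = £498.24.
Monthly savings = £689.21 − £498.24 = £190.97.
Break-even = £1,000.00 / £190.97 = 5.24 → 6 months.

6 months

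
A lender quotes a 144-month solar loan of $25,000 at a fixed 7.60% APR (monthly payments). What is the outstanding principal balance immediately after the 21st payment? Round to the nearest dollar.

$22,609

With monthly rate i = 7.6%/12 = 0.0063333, the balance after k of n payments is P · [(1+i)^n − (1+i)^k] / [(1+i)^n − 1].
(1+0.0063333)^144 = 2.48214756 and (1+0.0063333)^21 = 1.14177104, so the balance is 25,000 × (2.48214756 − 1.14177104) / (2.48214756 − 1) = $22,608.69.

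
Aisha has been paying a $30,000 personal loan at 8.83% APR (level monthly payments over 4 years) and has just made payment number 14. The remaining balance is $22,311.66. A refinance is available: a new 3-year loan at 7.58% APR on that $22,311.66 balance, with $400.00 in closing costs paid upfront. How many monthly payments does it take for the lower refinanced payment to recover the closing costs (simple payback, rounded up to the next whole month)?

Current payment = 30,000 × 8.83%/12 / (1 − (1+0.0073583)^−48) = $744.13.
Refinanced payment = 22,311.66 × 0.0063167 / (1 − (1+0.0063167)^−36) = $694.85.
Monthly savings = $744.13 − $694.85 = $49.28.
Break-even = $400.00 / $49.28 = 8.12 → 9 months.

9 months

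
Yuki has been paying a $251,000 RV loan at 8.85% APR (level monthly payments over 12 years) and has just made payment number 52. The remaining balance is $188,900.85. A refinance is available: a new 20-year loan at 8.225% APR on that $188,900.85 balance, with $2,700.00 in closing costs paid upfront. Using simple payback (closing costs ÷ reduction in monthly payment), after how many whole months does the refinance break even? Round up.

3 months

Current payment = 251,000 × 8.85%/12 / (1 − (1+0.0073750)^−144) = $2,835.29.
Refinanced payment = 188,900.85 × 0.0068542 / (1 − (1+0.0068542)^−240) = $1,606.60.
Monthly savings = $2,835.29 − $1,606.60 = $1,228.69.
Break-even = $2,700.00 / $1,228.69 = 2.20 → 3 months.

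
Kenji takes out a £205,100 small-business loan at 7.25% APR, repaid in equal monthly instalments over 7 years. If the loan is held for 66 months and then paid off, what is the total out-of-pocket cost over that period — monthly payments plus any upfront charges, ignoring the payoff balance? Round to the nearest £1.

At 7.25% the monthly rate is 0.0060417, so the payment is 205,100 × 0.0060417 / (1 − 1.0060417^−84) = £3,120.63.
Total outlay = 66 × £3,120.63 = £205,961.58.

£205,962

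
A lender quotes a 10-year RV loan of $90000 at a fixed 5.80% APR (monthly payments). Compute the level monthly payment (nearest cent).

At 5.80% the monthly rate is 0.0048333, so the payment is 90,000 × 0.0048333 / (1 − 1.0048333^−120) = $990.17.

$990.17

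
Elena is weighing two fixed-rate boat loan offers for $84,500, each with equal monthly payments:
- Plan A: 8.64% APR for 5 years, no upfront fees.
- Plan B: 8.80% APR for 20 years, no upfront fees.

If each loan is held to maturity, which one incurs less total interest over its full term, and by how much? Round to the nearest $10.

Plan A by $75,500

Plan A: at 8.64% the monthly rate is 0.0072000, so the payment is 84,500 × 0.0072000 / (1 − 1.0072000^−60) = $1,739.35.
Total interest on Plan A = 60 × $1,739.35 − $84,500 = $19,861.00.
Plan B: at 8.80% the monthly rate is 0.0073333, so the payment is 84,500 × 0.0073333 / (1 − 1.0073333^−240) = $749.43.
Total interest on Plan B = 240 × $749.43 − $84,500 = $95,363.20.
Plan A is lower by $75,502.20.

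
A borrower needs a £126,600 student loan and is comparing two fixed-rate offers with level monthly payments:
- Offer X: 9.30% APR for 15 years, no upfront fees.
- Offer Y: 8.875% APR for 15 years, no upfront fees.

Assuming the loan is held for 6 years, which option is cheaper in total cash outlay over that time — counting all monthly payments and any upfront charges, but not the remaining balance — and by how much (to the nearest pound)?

Offer X: monthly rate = 9.3%/12 = 0.0077500; payment = 126,600 × 0.0077500 / (1 − (1+0.0077500)^−180) = £1,306.75.
Offer Y: monthly rate = 8.875%/12 = 0.0073958; payment = 126,600 × 0.0073958 / (1 − (1+0.0073958)^−180) = £1,274.66.
Over 72 months: Offer X costs 72 × £1,306.75 = £94,086.00; Offer Y costs 72 × £1,274.66 = £91,775.52.
Offer Y is cheaper by £94,086.00 − £91,775.52 = £2,310.48.

Offer Y by £2,310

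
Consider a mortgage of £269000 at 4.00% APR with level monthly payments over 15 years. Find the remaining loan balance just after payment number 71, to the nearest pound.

£181,601

With monthly rate i = 4%/12 = 0.0033333, the balance after k of n payments is P · [(1+i)^n − (1+i)^k] / [(1+i)^n − 1].
(1+0.0033333)^180 = 1.82030163 and (1+0.0033333)^71 = 1.26652015, so the balance is 269,000 × (1.82030163 − 1.26652015) / (1.82030163 − 1) = £181,600.54.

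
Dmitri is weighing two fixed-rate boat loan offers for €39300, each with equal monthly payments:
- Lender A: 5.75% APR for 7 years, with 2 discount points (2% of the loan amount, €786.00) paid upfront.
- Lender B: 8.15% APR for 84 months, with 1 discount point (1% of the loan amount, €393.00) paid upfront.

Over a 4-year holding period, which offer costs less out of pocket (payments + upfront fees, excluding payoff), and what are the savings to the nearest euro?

Lender A: at 5.75% the monthly rate is 0.0047917, so the payment is 39,300 × 0.0047917 / (1 − 1.0047917^−84) = €569.42.
Lender B: at 8.15% the monthly rate is 0.0067917, so the payment is 39,300 × 0.0067917 / (1 − 1.0067917^−84) = €615.48.
Over 48 months: Lender A costs 48 × €569.42 + €786.00 = €28,118.16; Lender B costs 48 × €615.48 + €393.00 = €29,936.04.
Lender A is cheaper by €29,936.04 − €28,118.16 = €1,817.88.

Lender A by €1,818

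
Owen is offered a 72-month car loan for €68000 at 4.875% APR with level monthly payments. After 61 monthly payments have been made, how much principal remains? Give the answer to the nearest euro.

€11,716

With monthly rate i = 4.875%/12 = 0.0040625, the balance after k of n payments is P · [(1+i)^n − (1+i)^k] / [(1+i)^n − 1].
(1+0.0040625)^72 = 1.33897911 and (1+0.0040625)^61 = 1.28057666, so the balance is 68,000 × (1.33897911 − 1.28057666) / (1.33897911 − 1) = €11,715.67.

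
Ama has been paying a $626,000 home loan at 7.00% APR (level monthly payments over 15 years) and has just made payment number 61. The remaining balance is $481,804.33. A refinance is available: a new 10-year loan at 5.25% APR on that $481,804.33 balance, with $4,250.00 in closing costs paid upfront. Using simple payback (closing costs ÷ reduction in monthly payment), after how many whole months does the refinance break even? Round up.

10 months

Current payment = 626,000 × 7%/12 / (1 − (1+0.0058333)^−180) = $5,626.66.
Refinanced payment = 481,804.33 × 0.0043750 / (1 − (1+0.0043750)^−120) = $5,169.36.
Monthly savings = $5,626.66 − $5,169.36 = $457.30.
Break-even = $4,250.00 / $457.30 = 9.29 → 10 months.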